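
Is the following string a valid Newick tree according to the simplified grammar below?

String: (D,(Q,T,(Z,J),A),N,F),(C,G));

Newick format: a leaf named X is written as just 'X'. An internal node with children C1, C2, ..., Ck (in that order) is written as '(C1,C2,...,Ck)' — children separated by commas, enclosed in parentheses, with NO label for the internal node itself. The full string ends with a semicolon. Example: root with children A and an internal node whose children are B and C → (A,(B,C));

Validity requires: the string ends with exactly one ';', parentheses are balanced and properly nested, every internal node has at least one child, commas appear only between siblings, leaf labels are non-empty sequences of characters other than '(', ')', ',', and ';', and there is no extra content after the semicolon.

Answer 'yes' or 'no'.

Answer: no

Derivation:
Input: (D,(Q,T,(Z,J),A),N,F),(C,G));
Paren balance: 4 '(' vs 5 ')' MISMATCH
Ends with single ';': True
Full parse: FAILS (extra content after tree at pos 21)
Valid: False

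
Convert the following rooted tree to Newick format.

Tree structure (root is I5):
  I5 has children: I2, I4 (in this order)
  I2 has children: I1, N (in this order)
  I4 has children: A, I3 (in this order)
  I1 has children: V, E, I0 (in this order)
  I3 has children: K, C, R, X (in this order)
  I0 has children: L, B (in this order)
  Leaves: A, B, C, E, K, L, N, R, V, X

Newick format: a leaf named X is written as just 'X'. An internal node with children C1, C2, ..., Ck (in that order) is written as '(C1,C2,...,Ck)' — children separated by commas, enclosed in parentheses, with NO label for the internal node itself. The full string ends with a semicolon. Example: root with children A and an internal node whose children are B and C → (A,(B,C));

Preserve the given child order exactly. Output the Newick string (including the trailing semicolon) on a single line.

Answer: (((V,E,(L,B)),N),(A,(K,C,R,X)));

Derivation:
internal I5 with children ['I2', 'I4']
  internal I2 with children ['I1', 'N']
    internal I1 with children ['V', 'E', 'I0']
      leaf 'V' → 'V'
      leaf 'E' → 'E'
      internal I0 with children ['L', 'B']
        leaf 'L' → 'L'
        leaf 'B' → 'B'
      → '(L,B)'
    → '(V,E,(L,B))'
    leaf 'N' → 'N'
  → '((V,E,(L,B)),N)'
  internal I4 with children ['A', 'I3']
    leaf 'A' → 'A'
    internal I3 with children ['K', 'C', 'R', 'X']
      leaf 'K' → 'K'
      leaf 'C' → 'C'
      leaf 'R' → 'R'
      leaf 'X' → 'X'
    → '(K,C,R,X)'
  → '(A,(K,C,R,X))'
→ '(((V,E,(L,B)),N),(A,(K,C,R,X)))'
Final: (((V,E,(L,B)),N),(A,(K,C,R,X)));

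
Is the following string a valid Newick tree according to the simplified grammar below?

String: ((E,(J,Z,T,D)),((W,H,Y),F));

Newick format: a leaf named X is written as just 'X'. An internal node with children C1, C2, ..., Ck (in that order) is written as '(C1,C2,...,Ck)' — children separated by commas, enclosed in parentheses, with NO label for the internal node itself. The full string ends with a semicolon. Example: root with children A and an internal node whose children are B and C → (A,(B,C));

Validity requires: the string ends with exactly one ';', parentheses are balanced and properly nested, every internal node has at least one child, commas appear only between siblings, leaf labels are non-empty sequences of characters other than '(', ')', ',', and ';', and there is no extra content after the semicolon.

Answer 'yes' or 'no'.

Input: ((E,(J,Z,T,D)),((W,H,Y),F));
Paren balance: 5 '(' vs 5 ')' OK
Ends with single ';': True
Full parse: OK
Valid: True

Answer: yes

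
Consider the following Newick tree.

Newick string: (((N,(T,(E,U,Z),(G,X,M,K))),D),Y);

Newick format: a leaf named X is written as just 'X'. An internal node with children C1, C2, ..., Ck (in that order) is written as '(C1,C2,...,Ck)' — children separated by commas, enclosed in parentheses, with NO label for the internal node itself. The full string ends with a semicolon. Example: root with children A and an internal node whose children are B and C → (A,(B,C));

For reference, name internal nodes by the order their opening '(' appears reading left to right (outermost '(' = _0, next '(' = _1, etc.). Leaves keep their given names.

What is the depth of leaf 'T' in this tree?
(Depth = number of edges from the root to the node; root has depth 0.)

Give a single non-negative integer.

Answer: 4

Derivation:
Newick: (((N,(T,(E,U,Z),(G,X,M,K))),D),Y);
Naming internals by '(' encounter order: outermost '(' = _0, next = _1, ...
Query node: T
Path from root: _0 -> _1 -> _2 -> _3 -> T
Depth of T: 4 (number of edges from root)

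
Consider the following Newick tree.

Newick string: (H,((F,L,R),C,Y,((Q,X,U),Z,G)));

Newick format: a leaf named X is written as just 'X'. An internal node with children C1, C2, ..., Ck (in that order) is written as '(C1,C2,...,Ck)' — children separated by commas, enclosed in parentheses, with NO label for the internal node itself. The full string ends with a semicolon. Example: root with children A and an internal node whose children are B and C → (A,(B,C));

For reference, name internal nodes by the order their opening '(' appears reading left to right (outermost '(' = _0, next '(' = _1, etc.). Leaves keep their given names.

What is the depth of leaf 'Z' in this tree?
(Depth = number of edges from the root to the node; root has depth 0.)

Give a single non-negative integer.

Newick: (H,((F,L,R),C,Y,((Q,X,U),Z,G)));
Naming internals by '(' encounter order: outermost '(' = _0, next = _1, ...
Query node: Z
Path from root: _0 -> _1 -> _3 -> Z
Depth of Z: 3 (number of edges from root)

Answer: 3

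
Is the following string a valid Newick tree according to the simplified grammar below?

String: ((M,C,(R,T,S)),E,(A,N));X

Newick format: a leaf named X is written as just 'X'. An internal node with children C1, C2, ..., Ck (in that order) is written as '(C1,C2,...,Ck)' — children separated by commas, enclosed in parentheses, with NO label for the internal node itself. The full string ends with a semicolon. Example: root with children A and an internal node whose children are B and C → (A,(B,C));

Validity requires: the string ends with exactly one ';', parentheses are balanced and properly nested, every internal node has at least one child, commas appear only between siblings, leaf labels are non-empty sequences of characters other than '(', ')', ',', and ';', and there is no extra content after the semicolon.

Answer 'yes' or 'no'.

Input: ((M,C,(R,T,S)),E,(A,N));X
Paren balance: 4 '(' vs 4 ')' OK
Ends with single ';': False
Full parse: FAILS (must end with ;)
Valid: False

Answer: no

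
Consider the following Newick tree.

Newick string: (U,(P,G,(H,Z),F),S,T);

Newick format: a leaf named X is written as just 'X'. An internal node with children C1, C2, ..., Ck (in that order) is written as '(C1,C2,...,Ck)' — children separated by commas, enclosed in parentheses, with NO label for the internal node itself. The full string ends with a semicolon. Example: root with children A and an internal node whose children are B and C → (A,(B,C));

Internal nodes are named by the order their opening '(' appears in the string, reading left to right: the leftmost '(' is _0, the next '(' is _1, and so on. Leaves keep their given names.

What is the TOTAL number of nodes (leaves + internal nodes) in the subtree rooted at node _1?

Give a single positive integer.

Answer: 7

Derivation:
Newick: (U,(P,G,(H,Z),F),S,T);
Locate _1: it is the '(' at position 3 (the 2nd '(' reading left to right).
Query: subtree rooted at _1
_1: subtree_size = 1 + 6
  P: subtree_size = 1 + 0
  G: subtree_size = 1 + 0
  _2: subtree_size = 1 + 2
    H: subtree_size = 1 + 0
    Z: subtree_size = 1 + 0
  F: subtree_size = 1 + 0
Total subtree size of _1: 7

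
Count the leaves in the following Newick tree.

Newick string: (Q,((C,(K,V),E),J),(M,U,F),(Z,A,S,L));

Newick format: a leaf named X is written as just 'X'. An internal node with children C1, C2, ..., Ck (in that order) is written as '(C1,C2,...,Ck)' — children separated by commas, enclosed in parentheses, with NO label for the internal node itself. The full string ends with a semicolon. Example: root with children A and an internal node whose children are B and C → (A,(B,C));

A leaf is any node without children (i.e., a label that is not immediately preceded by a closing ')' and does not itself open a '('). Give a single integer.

Answer: 13

Derivation:
Newick: (Q,((C,(K,V),E),J),(M,U,F),(Z,A,S,L));
Scan left-to-right; a leaf is any maximal label run not followed by '(':
  pos 1: leaf 'Q' → count = 1
  pos 5: leaf 'C' → count = 2
  pos 8: leaf 'K' → count = 3
  pos 10: leaf 'V' → count = 4
  pos 13: leaf 'E' → count = 5
  pos 16: leaf 'J' → count = 6
  pos 20: leaf 'M' → count = 7
  pos 22: leaf 'U' → count = 8
  pos 24: leaf 'F' → count = 9
  pos 28: leaf 'Z' → count = 10
  pos 30: leaf 'A' → count = 11
  pos 32: leaf 'S' → count = 12
  pos 34: leaf 'L' → count = 13
Total leaves: 13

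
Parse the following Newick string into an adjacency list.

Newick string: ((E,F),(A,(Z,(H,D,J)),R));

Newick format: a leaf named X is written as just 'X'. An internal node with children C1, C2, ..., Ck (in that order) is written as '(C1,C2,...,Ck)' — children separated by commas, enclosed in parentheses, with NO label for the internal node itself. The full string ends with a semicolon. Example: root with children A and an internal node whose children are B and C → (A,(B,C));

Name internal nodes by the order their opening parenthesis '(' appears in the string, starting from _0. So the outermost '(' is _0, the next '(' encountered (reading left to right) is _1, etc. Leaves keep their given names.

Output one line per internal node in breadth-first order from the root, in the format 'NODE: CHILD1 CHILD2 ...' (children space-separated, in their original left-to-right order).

Answer: _0: _1 _2
_1: E F
_2: A _3 R
_3: Z _4
_4: H D J

Derivation:
Input: ((E,F),(A,(Z,(H,D,J)),R));
Scanning left-to-right, naming '(' by encounter order:
  pos 0: '(' -> open internal node _0 (depth 1)
  pos 1: '(' -> open internal node _1 (depth 2)
  pos 5: ')' -> close internal node _1 (now at depth 1)
  pos 7: '(' -> open internal node _2 (depth 2)
  pos 10: '(' -> open internal node _3 (depth 3)
  pos 13: '(' -> open internal node _4 (depth 4)
  pos 19: ')' -> close internal node _4 (now at depth 3)
  pos 20: ')' -> close internal node _3 (now at depth 2)
  pos 23: ')' -> close internal node _2 (now at depth 1)
  pos 24: ')' -> close internal node _0 (now at depth 0)
Total internal nodes: 5
BFS adjacency from root:
  _0: _1 _2
  _1: E F
  _2: A _3 R
  _3: Z _4
  _4: H D J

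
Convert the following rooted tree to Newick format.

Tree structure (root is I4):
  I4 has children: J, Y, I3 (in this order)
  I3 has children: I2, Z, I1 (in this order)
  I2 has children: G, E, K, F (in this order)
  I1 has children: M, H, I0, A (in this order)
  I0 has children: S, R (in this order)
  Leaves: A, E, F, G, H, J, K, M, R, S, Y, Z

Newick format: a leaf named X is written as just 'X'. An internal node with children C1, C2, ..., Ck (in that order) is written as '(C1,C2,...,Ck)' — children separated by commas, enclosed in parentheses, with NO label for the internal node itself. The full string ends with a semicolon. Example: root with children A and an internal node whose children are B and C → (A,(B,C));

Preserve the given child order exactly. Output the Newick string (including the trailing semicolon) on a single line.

internal I4 with children ['J', 'Y', 'I3']
  leaf 'J' → 'J'
  leaf 'Y' → 'Y'
  internal I3 with children ['I2', 'Z', 'I1']
    internal I2 with children ['G', 'E', 'K', 'F']
      leaf 'G' → 'G'
      leaf 'E' → 'E'
      leaf 'K' → 'K'
      leaf 'F' → 'F'
    → '(G,E,K,F)'
    leaf 'Z' → 'Z'
    internal I1 with children ['M', 'H', 'I0', 'A']
      leaf 'M' → 'M'
      leaf 'H' → 'H'
      internal I0 with children ['S', 'R']
        leaf 'S' → 'S'
        leaf 'R' → 'R'
      → '(S,R)'
      leaf 'A' → 'A'
    → '(M,H,(S,R),A)'
  → '((G,E,K,F),Z,(M,H,(S,R),A))'
→ '(J,Y,((G,E,K,F),Z,(M,H,(S,R),A)))'
Final: (J,Y,((G,E,K,F),Z,(M,H,(S,R),A)));

Answer: (J,Y,((G,E,K,F),Z,(M,H,(S,R),A)));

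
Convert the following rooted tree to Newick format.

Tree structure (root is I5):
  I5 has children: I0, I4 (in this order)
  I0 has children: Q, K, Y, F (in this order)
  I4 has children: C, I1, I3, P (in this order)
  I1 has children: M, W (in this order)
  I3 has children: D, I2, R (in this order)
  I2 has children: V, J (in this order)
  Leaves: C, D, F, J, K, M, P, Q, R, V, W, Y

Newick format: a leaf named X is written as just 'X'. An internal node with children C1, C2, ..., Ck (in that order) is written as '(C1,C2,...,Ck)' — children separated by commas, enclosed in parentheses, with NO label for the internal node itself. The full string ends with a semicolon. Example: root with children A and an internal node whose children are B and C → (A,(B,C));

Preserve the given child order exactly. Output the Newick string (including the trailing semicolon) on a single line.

Answer: ((Q,K,Y,F),(C,(M,W),(D,(V,J),R),P));

Derivation:
internal I5 with children ['I0', 'I4']
  internal I0 with children ['Q', 'K', 'Y', 'F']
    leaf 'Q' → 'Q'
    leaf 'K' → 'K'
    leaf 'Y' → 'Y'
    leaf 'F' → 'F'
  → '(Q,K,Y,F)'
  internal I4 with children ['C', 'I1', 'I3', 'P']
    leaf 'C' → 'C'
    internal I1 with children ['M', 'W']
      leaf 'M' → 'M'
      leaf 'W' → 'W'
    → '(M,W)'
    internal I3 with children ['D', 'I2', 'R']
      leaf 'D' → 'D'
      internal I2 with children ['V', 'J']
        leaf 'V' → 'V'
        leaf 'J' → 'J'
      → '(V,J)'
      leaf 'R' → 'R'
    → '(D,(V,J),R)'
    leaf 'P' → 'P'
  → '(C,(M,W),(D,(V,J),R),P)'
→ '((Q,K,Y,F),(C,(M,W),(D,(V,J),R),P))'
Final: ((Q,K,Y,F),(C,(M,W),(D,(V,J),R),P));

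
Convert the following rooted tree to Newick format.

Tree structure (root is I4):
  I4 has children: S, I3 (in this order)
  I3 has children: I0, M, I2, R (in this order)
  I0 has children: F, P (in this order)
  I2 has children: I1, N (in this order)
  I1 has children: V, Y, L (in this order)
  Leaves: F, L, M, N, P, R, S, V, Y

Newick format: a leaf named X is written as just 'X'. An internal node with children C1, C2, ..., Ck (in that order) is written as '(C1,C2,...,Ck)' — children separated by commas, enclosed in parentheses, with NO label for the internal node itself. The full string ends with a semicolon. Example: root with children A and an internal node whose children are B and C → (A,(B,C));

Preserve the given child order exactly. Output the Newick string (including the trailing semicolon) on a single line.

internal I4 with children ['S', 'I3']
  leaf 'S' → 'S'
  internal I3 with children ['I0', 'M', 'I2', 'R']
    internal I0 with children ['F', 'P']
      leaf 'F' → 'F'
      leaf 'P' → 'P'
    → '(F,P)'
    leaf 'M' → 'M'
    internal I2 with children ['I1', 'N']
      internal I1 with children ['V', 'Y', 'L']
        leaf 'V' → 'V'
        leaf 'Y' → 'Y'
        leaf 'L' → 'L'
      → '(V,Y,L)'
      leaf 'N' → 'N'
    → '((V,Y,L),N)'
    leaf 'R' → 'R'
  → '((F,P),M,((V,Y,L),N),R)'
→ '(S,((F,P),M,((V,Y,L),N),R))'
Final: (S,((F,P),M,((V,Y,L),N),R));

Answer: (S,((F,P),M,((V,Y,L),N),R));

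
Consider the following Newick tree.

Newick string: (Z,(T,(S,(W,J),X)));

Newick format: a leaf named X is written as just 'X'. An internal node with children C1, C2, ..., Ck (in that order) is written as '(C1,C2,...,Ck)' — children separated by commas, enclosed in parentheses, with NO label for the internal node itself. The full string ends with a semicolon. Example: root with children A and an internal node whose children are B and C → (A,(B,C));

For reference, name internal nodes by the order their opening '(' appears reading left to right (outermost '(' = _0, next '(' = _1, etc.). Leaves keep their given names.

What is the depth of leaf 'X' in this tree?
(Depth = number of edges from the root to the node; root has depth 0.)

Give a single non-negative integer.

Answer: 3

Derivation:
Newick: (Z,(T,(S,(W,J),X)));
Naming internals by '(' encounter order: outermost '(' = _0, next = _1, ...
Query node: X
Path from root: _0 -> _1 -> _2 -> X
Depth of X: 3 (number of edges from root)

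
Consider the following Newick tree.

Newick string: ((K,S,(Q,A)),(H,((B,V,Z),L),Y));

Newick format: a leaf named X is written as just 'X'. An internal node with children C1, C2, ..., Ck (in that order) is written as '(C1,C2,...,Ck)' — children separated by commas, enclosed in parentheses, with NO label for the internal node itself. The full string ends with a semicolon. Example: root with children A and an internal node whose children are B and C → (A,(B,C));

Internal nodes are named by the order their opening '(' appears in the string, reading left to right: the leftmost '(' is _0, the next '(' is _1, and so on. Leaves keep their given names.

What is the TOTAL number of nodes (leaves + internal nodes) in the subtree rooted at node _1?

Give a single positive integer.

Answer: 6

Derivation:
Newick: ((K,S,(Q,A)),(H,((B,V,Z),L),Y));
Locate _1: it is the '(' at position 1 (the 2nd '(' reading left to right).
Query: subtree rooted at _1
_1: subtree_size = 1 + 5
  K: subtree_size = 1 + 0
  S: subtree_size = 1 + 0
  _2: subtree_size = 1 + 2
    Q: subtree_size = 1 + 0
    A: subtree_size = 1 + 0
Total subtree size of _1: 6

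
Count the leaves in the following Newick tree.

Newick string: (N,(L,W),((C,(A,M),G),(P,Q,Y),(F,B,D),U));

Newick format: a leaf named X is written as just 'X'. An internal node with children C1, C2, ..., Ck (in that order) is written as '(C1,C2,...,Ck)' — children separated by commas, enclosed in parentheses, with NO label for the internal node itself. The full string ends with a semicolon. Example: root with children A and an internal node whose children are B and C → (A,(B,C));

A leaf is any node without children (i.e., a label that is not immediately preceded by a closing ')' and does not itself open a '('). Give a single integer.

Newick: (N,(L,W),((C,(A,M),G),(P,Q,Y),(F,B,D),U));
Scan left-to-right; a leaf is any maximal label run not followed by '(':
  pos 1: leaf 'N' → count = 1
  pos 4: leaf 'L' → count = 2
  pos 6: leaf 'W' → count = 3
  pos 11: leaf 'C' → count = 4
  pos 14: leaf 'A' → count = 5
  pos 16: leaf 'M' → count = 6
  pos 19: leaf 'G' → count = 7
  pos 23: leaf 'P' → count = 8
  pos 25: leaf 'Q' → count = 9
  pos 27: leaf 'Y' → count = 10
  pos 31: leaf 'F' → count = 11
  pos 33: leaf 'B' → count = 12
  pos 35: leaf 'D' → count = 13
  pos 38: leaf 'U' → count = 14
Total leaves: 14

Answer: 14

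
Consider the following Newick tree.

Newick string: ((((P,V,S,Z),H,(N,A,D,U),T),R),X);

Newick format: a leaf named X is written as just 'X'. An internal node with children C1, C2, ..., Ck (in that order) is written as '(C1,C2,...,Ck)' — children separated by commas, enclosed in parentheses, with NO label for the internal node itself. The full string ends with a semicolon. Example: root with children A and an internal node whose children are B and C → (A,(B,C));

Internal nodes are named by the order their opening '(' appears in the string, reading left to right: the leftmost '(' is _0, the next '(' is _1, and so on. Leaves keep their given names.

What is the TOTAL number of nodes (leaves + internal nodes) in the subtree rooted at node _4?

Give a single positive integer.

Answer: 5

Derivation:
Newick: ((((P,V,S,Z),H,(N,A,D,U),T),R),X);
Locate _4: it is the '(' at position 15 (the 5th '(' reading left to right).
Query: subtree rooted at _4
_4: subtree_size = 1 + 4
  N: subtree_size = 1 + 0
  A: subtree_size = 1 + 0
  D: subtree_size = 1 + 0
  U: subtree_size = 1 + 0
Total subtree size of _4: 5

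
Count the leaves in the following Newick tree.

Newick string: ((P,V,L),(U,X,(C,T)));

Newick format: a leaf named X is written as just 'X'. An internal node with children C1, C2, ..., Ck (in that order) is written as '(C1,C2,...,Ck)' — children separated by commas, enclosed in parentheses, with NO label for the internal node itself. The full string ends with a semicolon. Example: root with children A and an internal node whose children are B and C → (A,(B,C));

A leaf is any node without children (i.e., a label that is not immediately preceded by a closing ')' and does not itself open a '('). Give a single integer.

Answer: 7

Derivation:
Newick: ((P,V,L),(U,X,(C,T)));
Scan left-to-right; a leaf is any maximal label run not followed by '(':
  pos 2: leaf 'P' → count = 1
  pos 4: leaf 'V' → count = 2
  pos 6: leaf 'L' → count = 3
  pos 10: leaf 'U' → count = 4
  pos 12: leaf 'X' → count = 5
  pos 15: leaf 'C' → count = 6
  pos 17: leaf 'T' → count = 7
Total leaves: 7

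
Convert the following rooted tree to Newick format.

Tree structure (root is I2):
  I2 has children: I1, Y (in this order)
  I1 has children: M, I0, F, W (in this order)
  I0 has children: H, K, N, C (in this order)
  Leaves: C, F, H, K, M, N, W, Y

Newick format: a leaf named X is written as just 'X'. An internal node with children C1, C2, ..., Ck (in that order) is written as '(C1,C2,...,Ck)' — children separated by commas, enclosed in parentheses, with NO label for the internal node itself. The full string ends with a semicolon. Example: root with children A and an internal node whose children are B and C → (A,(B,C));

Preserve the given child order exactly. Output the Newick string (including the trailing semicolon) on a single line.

internal I2 with children ['I1', 'Y']
  internal I1 with children ['M', 'I0', 'F', 'W']
    leaf 'M' → 'M'
    internal I0 with children ['H', 'K', 'N', 'C']
      leaf 'H' → 'H'
      leaf 'K' → 'K'
      leaf 'N' → 'N'
      leaf 'C' → 'C'
    → '(H,K,N,C)'
    leaf 'F' → 'F'
    leaf 'W' → 'W'
  → '(M,(H,K,N,C),F,W)'
  leaf 'Y' → 'Y'
→ '((M,(H,K,N,C),F,W),Y)'
Final: ((M,(H,K,N,C),F,W),Y);

Answer: ((M,(H,K,N,C),F,W),Y);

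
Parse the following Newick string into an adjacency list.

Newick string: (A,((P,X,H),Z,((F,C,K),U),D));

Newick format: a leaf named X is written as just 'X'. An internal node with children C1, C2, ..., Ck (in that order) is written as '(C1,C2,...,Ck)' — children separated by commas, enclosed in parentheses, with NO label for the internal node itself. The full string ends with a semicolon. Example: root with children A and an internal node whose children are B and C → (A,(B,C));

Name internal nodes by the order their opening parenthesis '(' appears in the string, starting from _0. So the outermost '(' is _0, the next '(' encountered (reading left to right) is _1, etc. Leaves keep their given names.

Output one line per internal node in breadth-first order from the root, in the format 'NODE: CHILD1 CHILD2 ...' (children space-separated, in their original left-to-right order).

Input: (A,((P,X,H),Z,((F,C,K),U),D));
Scanning left-to-right, naming '(' by encounter order:
  pos 0: '(' -> open internal node _0 (depth 1)
  pos 3: '(' -> open internal node _1 (depth 2)
  pos 4: '(' -> open internal node _2 (depth 3)
  pos 10: ')' -> close internal node _2 (now at depth 2)
  pos 14: '(' -> open internal node _3 (depth 3)
  pos 15: '(' -> open internal node _4 (depth 4)
  pos 21: ')' -> close internal node _4 (now at depth 3)
  pos 24: ')' -> close internal node _3 (now at depth 2)
  pos 27: ')' -> close internal node _1 (now at depth 1)
  pos 28: ')' -> close internal node _0 (now at depth 0)
Total internal nodes: 5
BFS adjacency from root:
  _0: A _1
  _1: _2 Z _3 D
  _2: P X H
  _3: _4 U
  _4: F C K

Answer: _0: A _1
_1: _2 Z _3 D
_2: P X H
_3: _4 U
_4: F C K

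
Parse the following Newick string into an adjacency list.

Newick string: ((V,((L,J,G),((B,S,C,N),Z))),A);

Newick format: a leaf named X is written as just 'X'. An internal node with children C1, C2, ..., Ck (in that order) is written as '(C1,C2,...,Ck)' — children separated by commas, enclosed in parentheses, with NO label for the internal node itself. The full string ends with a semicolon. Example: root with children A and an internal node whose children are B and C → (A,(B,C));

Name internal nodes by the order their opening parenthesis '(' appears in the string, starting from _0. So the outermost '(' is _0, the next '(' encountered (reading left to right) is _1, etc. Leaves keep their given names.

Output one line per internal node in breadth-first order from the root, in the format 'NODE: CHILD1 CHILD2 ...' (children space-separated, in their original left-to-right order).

Input: ((V,((L,J,G),((B,S,C,N),Z))),A);
Scanning left-to-right, naming '(' by encounter order:
  pos 0: '(' -> open internal node _0 (depth 1)
  pos 1: '(' -> open internal node _1 (depth 2)
  pos 4: '(' -> open internal node _2 (depth 3)
  pos 5: '(' -> open internal node _3 (depth 4)
  pos 11: ')' -> close internal node _3 (now at depth 3)
  pos 13: '(' -> open internal node _4 (depth 4)
  pos 14: '(' -> open internal node _5 (depth 5)
  pos 22: ')' -> close internal node _5 (now at depth 4)
  pos 25: ')' -> close internal node _4 (now at depth 3)
  pos 26: ')' -> close internal node _2 (now at depth 2)
  pos 27: ')' -> close internal node _1 (now at depth 1)
  pos 30: ')' -> close internal node _0 (now at depth 0)
Total internal nodes: 6
BFS adjacency from root:
  _0: _1 A
  _1: V _2
  _2: _3 _4
  _3: L J G
  _4: _5 Z
  _5: B S C N

Answer: _0: _1 A
_1: V _2
_2: _3 _4
_3: L J G
_4: _5 Z
_5: B S C N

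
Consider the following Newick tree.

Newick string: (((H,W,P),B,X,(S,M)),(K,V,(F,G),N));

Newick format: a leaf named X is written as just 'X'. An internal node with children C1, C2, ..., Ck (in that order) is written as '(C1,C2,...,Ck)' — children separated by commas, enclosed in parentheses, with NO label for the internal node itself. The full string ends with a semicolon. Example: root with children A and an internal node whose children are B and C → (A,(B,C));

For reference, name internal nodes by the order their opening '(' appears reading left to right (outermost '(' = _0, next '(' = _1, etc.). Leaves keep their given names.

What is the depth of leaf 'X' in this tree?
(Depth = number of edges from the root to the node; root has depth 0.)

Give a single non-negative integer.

Answer: 2

Derivation:
Newick: (((H,W,P),B,X,(S,M)),(K,V,(F,G),N));
Naming internals by '(' encounter order: outermost '(' = _0, next = _1, ...
Query node: X
Path from root: _0 -> _1 -> X
Depth of X: 2 (number of edges from root)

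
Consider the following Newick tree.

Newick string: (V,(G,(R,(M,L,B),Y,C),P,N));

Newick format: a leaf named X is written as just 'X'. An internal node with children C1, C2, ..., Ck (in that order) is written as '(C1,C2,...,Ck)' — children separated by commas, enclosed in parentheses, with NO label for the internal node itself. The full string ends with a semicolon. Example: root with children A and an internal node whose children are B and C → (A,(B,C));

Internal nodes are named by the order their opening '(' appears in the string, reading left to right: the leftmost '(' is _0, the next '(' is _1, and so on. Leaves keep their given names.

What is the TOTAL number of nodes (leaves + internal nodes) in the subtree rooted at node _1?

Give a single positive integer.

Answer: 12

Derivation:
Newick: (V,(G,(R,(M,L,B),Y,C),P,N));
Locate _1: it is the '(' at position 3 (the 2nd '(' reading left to right).
Query: subtree rooted at _1
_1: subtree_size = 1 + 11
  G: subtree_size = 1 + 0
  _2: subtree_size = 1 + 7
    R: subtree_size = 1 + 0
    _3: subtree_size = 1 + 3
      M: subtree_size = 1 + 0
      L: subtree_size = 1 + 0
      B: subtree_size = 1 + 0
    Y: subtree_size = 1 + 0
    C: subtree_size = 1 + 0
  P: subtree_size = 1 + 0
  N: subtree_size = 1 + 0
Total subtree size of _1: 12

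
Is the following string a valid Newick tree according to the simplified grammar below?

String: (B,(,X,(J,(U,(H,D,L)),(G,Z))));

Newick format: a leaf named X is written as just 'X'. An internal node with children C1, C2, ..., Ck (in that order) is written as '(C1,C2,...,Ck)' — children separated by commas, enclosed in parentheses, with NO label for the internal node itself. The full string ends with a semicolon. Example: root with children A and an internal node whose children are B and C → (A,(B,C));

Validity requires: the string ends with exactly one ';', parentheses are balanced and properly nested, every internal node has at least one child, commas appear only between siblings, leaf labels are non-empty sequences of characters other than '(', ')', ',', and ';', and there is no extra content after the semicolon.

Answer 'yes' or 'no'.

Input: (B,(,X,(J,(U,(H,D,L)),(G,Z))));
Paren balance: 6 '(' vs 6 ')' OK
Ends with single ';': True
Full parse: FAILS (empty leaf label at pos 4)
Valid: False

Answer: no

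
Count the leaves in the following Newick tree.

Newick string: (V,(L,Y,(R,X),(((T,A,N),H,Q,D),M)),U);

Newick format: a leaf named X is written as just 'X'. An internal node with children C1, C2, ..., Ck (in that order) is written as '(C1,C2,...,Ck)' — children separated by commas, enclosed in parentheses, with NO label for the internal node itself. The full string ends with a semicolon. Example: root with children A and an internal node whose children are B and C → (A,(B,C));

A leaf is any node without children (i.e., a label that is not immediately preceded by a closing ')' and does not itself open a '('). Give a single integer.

Newick: (V,(L,Y,(R,X),(((T,A,N),H,Q,D),M)),U);
Scan left-to-right; a leaf is any maximal label run not followed by '(':
  pos 1: leaf 'V' → count = 1
  pos 4: leaf 'L' → count = 2
  pos 6: leaf 'Y' → count = 3
  pos 9: leaf 'R' → count = 4
  pos 11: leaf 'X' → count = 5
  pos 17: leaf 'T' → count = 6
  pos 19: leaf 'A' → count = 7
  pos 21: leaf 'N' → count = 8
  pos 24: leaf 'H' → count = 9
  pos 26: leaf 'Q' → count = 10
  pos 28: leaf 'D' → count = 11
  pos 31: leaf 'M' → count = 12
  pos 35: leaf 'U' → count = 13
Total leaves: 13

Answer: 13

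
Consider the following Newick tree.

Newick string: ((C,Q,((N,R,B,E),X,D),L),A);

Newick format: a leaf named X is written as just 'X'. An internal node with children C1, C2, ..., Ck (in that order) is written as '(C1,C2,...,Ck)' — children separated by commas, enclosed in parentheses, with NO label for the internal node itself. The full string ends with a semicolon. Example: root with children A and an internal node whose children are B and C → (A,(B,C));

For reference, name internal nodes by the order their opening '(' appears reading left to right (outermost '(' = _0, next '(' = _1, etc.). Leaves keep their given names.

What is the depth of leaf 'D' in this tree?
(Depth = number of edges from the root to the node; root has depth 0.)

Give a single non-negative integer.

Newick: ((C,Q,((N,R,B,E),X,D),L),A);
Naming internals by '(' encounter order: outermost '(' = _0, next = _1, ...
Query node: D
Path from root: _0 -> _1 -> _2 -> D
Depth of D: 3 (number of edges from root)

Answer: 3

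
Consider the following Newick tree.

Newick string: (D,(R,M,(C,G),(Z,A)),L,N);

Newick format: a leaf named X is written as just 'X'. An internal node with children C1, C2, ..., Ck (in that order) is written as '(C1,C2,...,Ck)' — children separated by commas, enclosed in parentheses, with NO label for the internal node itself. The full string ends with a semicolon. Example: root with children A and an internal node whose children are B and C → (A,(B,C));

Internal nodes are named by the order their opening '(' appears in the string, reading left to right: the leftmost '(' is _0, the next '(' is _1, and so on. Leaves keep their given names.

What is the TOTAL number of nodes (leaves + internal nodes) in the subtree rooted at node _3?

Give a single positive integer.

Newick: (D,(R,M,(C,G),(Z,A)),L,N);
Locate _3: it is the '(' at position 14 (the 4th '(' reading left to right).
Query: subtree rooted at _3
_3: subtree_size = 1 + 2
  Z: subtree_size = 1 + 0
  A: subtree_size = 1 + 0
Total subtree size of _3: 3

Answer: 3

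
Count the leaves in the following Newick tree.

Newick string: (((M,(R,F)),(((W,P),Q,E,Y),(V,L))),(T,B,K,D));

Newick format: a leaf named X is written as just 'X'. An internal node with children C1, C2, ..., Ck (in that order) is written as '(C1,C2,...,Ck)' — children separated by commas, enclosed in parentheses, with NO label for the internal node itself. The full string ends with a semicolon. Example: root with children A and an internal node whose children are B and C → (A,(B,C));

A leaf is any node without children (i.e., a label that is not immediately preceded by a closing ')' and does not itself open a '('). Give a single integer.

Newick: (((M,(R,F)),(((W,P),Q,E,Y),(V,L))),(T,B,K,D));
Scan left-to-right; a leaf is any maximal label run not followed by '(':
  pos 3: leaf 'M' → count = 1
  pos 6: leaf 'R' → count = 2
  pos 8: leaf 'F' → count = 3
  pos 15: leaf 'W' → count = 4
  pos 17: leaf 'P' → count = 5
  pos 20: leaf 'Q' → count = 6
  pos 22: leaf 'E' → count = 7
  pos 24: leaf 'Y' → count = 8
  pos 28: leaf 'V' → count = 9
  pos 30: leaf 'L' → count = 10
  pos 36: leaf 'T' → count = 11
  pos 38: leaf 'B' → count = 12
  pos 40: leaf 'K' → count = 13
  pos 42: leaf 'D' → count = 14
Total leaves: 14

Answer: 14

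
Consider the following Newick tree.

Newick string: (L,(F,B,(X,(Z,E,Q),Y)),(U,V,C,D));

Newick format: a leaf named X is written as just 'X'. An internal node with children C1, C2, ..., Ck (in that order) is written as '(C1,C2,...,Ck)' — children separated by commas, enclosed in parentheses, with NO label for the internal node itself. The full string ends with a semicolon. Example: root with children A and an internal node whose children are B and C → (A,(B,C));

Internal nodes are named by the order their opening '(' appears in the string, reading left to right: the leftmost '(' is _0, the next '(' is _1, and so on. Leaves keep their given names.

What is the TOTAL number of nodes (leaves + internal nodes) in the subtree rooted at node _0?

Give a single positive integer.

Answer: 17

Derivation:
Newick: (L,(F,B,(X,(Z,E,Q),Y)),(U,V,C,D));
Locate _0: it is the '(' at position 0 (the 1st '(' reading left to right).
Query: subtree rooted at _0
_0: subtree_size = 1 + 16
  L: subtree_size = 1 + 0
  _1: subtree_size = 1 + 9
    F: subtree_size = 1 + 0
    B: subtree_size = 1 + 0
    _2: subtree_size = 1 + 6
      X: subtree_size = 1 + 0
      _3: subtree_size = 1 + 3
        Z: subtree_size = 1 + 0
        E: subtree_size = 1 + 0
        Q: subtree_size = 1 + 0
      Y: subtree_size = 1 + 0
  _4: subtree_size = 1 + 4
    U: subtree_size = 1 + 0
    V: subtree_size = 1 + 0
    C: subtree_size = 1 + 0
    D: subtree_size = 1 + 0
Total subtree size of _0: 17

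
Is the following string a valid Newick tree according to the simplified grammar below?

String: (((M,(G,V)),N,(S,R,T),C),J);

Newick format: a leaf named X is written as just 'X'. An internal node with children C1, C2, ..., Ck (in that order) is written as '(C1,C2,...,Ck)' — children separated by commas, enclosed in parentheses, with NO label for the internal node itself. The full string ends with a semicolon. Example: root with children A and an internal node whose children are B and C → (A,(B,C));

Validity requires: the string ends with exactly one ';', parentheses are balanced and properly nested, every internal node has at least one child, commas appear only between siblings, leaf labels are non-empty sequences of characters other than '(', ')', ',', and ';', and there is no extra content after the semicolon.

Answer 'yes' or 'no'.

Answer: yes

Derivation:
Input: (((M,(G,V)),N,(S,R,T),C),J);
Paren balance: 5 '(' vs 5 ')' OK
Ends with single ';': True
Full parse: OK
Valid: True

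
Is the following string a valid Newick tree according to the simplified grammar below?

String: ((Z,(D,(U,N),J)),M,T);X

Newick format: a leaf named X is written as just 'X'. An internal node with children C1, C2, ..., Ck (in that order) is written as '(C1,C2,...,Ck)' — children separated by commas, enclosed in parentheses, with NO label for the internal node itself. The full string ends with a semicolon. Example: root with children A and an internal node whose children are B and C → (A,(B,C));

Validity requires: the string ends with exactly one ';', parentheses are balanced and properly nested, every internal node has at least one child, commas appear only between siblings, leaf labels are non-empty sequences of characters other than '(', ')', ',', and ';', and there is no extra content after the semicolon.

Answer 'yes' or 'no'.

Answer: no

Derivation:
Input: ((Z,(D,(U,N),J)),M,T);X
Paren balance: 4 '(' vs 4 ')' OK
Ends with single ';': False
Full parse: FAILS (must end with ;)
Valid: False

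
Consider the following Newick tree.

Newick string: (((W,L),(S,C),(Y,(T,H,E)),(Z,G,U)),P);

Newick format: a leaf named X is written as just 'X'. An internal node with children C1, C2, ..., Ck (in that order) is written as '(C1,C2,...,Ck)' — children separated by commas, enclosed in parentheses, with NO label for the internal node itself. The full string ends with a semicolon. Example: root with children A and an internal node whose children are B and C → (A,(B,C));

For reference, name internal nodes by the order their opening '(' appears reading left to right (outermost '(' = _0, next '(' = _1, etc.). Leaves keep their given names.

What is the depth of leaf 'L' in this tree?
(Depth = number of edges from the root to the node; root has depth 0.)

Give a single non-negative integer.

Answer: 3

Derivation:
Newick: (((W,L),(S,C),(Y,(T,H,E)),(Z,G,U)),P);
Naming internals by '(' encounter order: outermost '(' = _0, next = _1, ...
Query node: L
Path from root: _0 -> _1 -> _2 -> L
Depth of L: 3 (number of edges from root)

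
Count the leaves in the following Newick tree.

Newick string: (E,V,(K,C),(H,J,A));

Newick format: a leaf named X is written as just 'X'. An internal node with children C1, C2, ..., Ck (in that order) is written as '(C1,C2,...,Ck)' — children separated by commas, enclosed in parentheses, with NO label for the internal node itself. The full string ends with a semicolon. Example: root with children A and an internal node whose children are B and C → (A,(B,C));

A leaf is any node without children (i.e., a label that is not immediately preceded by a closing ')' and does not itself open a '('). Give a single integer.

Answer: 7

Derivation:
Newick: (E,V,(K,C),(H,J,A));
Scan left-to-right; a leaf is any maximal label run not followed by '(':
  pos 1: leaf 'E' → count = 1
  pos 3: leaf 'V' → count = 2
  pos 6: leaf 'K' → count = 3
  pos 8: leaf 'C' → count = 4
  pos 12: leaf 'H' → count = 5
  pos 14: leaf 'J' → count = 6
  pos 16: leaf 'A' → count = 7
Total leaves: 7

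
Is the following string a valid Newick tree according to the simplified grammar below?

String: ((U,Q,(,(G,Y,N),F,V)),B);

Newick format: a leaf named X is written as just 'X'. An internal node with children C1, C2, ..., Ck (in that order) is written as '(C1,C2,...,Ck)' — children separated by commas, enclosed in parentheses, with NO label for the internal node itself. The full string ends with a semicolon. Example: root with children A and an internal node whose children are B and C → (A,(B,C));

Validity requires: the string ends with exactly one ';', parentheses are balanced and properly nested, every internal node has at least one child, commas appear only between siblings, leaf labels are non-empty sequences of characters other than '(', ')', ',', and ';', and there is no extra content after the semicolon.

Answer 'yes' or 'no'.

Answer: no

Derivation:
Input: ((U,Q,(,(G,Y,N),F,V)),B);
Paren balance: 4 '(' vs 4 ')' OK
Ends with single ';': True
Full parse: FAILS (empty leaf label at pos 7)
Valid: False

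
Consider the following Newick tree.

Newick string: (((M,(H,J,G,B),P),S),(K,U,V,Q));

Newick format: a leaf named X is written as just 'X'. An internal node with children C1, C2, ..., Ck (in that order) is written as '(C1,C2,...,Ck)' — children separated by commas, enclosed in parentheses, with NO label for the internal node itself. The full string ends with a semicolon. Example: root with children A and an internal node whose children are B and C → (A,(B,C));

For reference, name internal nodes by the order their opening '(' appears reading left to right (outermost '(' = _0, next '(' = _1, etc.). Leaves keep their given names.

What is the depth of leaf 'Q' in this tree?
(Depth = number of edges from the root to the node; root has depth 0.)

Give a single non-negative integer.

Answer: 2

Derivation:
Newick: (((M,(H,J,G,B),P),S),(K,U,V,Q));
Naming internals by '(' encounter order: outermost '(' = _0, next = _1, ...
Query node: Q
Path from root: _0 -> _4 -> Q
Depth of Q: 2 (number of edges from root)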